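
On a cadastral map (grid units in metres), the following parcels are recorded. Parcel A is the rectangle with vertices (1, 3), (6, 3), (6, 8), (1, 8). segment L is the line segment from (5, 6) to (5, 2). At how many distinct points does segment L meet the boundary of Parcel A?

1

The segment meets the boundary at (5,3).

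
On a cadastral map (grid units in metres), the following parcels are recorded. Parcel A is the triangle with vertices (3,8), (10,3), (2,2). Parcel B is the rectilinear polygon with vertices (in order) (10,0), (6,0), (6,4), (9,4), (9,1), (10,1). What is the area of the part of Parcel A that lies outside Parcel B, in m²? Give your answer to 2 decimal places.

19.62

|Parcel A| = 23.5, |Parcel A∩Parcel B| = 3.8804.
|Parcel A ∖ Parcel B| = |Parcel A| − |Parcel A∩Parcel B| = 23.5 − 3.8804 = 19.62.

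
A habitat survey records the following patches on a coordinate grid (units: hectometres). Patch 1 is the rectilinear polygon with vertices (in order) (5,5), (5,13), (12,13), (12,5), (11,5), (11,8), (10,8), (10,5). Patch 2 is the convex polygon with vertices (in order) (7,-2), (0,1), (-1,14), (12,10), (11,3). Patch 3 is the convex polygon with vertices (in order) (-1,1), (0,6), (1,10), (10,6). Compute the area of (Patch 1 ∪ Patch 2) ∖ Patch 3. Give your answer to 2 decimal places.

|Patch 1 ∪ Patch 2| = 158.7473.
|(Patch 1 ∪ Patch 2) ∩ Patch 3| = 43.414.
|(Patch 1 ∪ Patch 2) ∖ Patch 3| = 158.7473 − 43.414 = 115.33.

115.33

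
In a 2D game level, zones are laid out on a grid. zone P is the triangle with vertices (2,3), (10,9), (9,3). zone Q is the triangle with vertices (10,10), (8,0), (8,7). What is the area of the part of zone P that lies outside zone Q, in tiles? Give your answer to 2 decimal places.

15.45

|zone P| = 21, |zone P∩zone Q| = 5.551.
|zone P ∖ zone Q| = |zone P| − |zone P∩zone Q| = 21 − 5.551 = 15.45.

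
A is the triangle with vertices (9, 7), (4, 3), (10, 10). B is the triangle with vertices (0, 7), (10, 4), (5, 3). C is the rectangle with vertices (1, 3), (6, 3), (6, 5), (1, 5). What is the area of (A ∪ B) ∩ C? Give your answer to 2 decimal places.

4.44

The region (A ∪ B) ∩ C is the polygon with vertices (5,3), (4.5,3.4), (4,3), (4.407,3.475), (2.5,5), (6,5), (6,3.2).
By the shoelace formula its area is 4.44.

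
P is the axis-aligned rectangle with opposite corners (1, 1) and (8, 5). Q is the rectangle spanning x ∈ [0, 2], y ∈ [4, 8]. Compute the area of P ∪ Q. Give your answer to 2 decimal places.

35.00

By inclusion–exclusion:
Individual areas: |P| = 28, |Q| = 8.
|P∩Q|: x∈[1,2], y∈[4,5] → 1·1 = 1.
|P ∪ Q| = 36 − 1 = 35.00.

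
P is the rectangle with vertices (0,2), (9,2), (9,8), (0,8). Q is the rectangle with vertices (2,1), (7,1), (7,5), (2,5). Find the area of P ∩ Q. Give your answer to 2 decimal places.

15.00

|P∩Q|: x∈[2,7], y∈[2,5] → 5·3 = 15.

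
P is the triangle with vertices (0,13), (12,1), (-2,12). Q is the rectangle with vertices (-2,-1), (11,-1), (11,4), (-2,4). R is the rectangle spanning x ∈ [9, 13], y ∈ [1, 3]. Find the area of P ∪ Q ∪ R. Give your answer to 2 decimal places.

By inclusion–exclusion:
Individual areas: |P| = 18, |Q| = 65, |R| = 8.
|P∩Q| = 1.1201.
|P∩R| = 0.5455.
|Q∩R|: x∈[9,11], y∈[1,3] → 2·2 = 4.
|P∩Q∩R| = 0.4383.
|P ∪ Q ∪ R| = 91 − 5.6656 + 0.4383 = 85.77.

85.77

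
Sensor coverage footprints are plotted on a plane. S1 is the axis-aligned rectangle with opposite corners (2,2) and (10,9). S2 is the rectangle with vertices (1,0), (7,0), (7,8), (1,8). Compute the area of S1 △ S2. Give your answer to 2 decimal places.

44.00

|S1∩S2|: x∈[2,7], y∈[2,8] → 5·6 = 30.
|S1 △ S2| = |S1| + |S2| − 2·|S1∩S2| = 56 + 48 − 60 = 44.00.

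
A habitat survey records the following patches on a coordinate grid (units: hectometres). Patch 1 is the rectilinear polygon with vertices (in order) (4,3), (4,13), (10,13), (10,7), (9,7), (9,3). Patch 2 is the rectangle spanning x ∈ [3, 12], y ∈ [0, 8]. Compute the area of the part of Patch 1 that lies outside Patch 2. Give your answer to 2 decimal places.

30.00

|Patch 1| = 56, |Patch 1∩Patch 2| = 26.
|Patch 1 ∖ Patch 2| = |Patch 1| − |Patch 1∩Patch 2| = 56 − 26 = 30.00.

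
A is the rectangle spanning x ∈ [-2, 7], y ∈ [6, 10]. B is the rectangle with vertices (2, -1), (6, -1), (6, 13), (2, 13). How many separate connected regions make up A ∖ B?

A ∖ B splits into 2 disjoint pieces (area 4, area 16).

2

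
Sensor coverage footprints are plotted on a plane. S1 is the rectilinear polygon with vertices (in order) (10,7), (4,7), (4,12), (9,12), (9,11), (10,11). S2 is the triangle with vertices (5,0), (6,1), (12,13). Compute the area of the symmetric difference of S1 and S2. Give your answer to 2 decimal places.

31.19

|S1| = 29, |S2| = 3, |S1∩S2| = 0.4066.
|S1 △ S2| = |S1| + |S2| − 2·|S1∩S2| = 29 + 3 − 0.8132 = 31.19.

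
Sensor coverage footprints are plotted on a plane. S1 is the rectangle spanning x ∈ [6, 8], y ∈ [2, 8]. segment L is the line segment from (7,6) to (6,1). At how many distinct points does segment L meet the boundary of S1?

The segment meets the boundary at (6.2,2).

1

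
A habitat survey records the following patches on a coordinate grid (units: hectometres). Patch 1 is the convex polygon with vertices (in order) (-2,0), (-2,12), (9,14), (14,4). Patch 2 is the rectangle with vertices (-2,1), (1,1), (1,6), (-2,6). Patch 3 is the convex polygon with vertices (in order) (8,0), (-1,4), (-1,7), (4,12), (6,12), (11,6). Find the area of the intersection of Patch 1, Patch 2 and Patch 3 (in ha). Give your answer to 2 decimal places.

The intersection is the polygon with vertices (1,6), (1,3.111), (-1,4), (-1,6).
By the shoelace formula its area is 4.89.

4.89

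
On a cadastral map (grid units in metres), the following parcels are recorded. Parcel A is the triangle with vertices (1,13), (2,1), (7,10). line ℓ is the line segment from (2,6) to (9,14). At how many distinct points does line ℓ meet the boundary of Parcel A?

1

The segment meets the boundary at (5.957,10.522).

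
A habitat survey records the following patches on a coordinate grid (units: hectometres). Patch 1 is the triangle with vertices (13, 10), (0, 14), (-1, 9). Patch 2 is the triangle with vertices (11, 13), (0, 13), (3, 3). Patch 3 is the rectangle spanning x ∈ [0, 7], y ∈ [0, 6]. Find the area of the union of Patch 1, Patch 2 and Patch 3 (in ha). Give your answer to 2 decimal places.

101.53

By inclusion–exclusion:
Individual areas: |Patch 1| = 34.5, |Patch 2| = 55, |Patch 3| = 42.
|Patch 1∩Patch 2| = 25.0208.
|Patch 1∩Patch 3| = 0.
|Patch 2∩Patch 3| = 4.95.
|Patch 1∩Patch 2∩Patch 3| = 0.
|Patch 1 ∪ Patch 2 ∪ Patch 3| = 131.5 − 29.9708 + 0 = 101.53.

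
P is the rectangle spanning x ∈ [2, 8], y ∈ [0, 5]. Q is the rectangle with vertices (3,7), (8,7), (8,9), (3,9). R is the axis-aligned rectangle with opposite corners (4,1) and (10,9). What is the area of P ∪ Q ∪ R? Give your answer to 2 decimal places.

By inclusion–exclusion:
Individual areas: |P| = 30, |Q| = 10, |R| = 48.
|P∩Q| = 0 (no overlap).
|P∩R|: x∈[4,8], y∈[1,5] → 4·4 = 16.
|Q∩R|: x∈[4,8], y∈[7,9] → 4·2 = 8.
|P∩Q∩R| = 0.
|P ∪ Q ∪ R| = 88 − 24 + 0 = 64.00.

64.00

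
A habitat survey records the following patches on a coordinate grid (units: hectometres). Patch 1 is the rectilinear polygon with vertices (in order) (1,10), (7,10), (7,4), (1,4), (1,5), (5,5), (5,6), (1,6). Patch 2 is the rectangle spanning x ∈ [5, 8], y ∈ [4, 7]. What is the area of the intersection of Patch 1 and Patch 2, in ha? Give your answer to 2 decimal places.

The intersection is the polygon with vertices (7,4), (5,4), (5,5), (5,6), (5,7), (7,7).
By the shoelace formula its area is 6.00.

6.00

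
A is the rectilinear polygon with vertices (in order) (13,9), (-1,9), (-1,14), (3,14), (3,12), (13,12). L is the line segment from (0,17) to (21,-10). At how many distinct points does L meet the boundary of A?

4

The segment meets the boundary at (6.222,9), (3.889,12), (3,13.143), (2.333,14).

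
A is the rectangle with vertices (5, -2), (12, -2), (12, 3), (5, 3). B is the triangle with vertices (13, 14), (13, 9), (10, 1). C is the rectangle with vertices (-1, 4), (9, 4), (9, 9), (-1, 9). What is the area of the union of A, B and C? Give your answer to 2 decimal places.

By inclusion–exclusion:
Individual areas: |A| = 35, |B| = 7.5, |C| = 50.
|A∩B| = 0.2885.
|A∩C| = 0 (no overlap).
|B∩C| = 0.
|A∩B∩C| = 0.
|A ∪ B ∪ C| = 92.5 − 0.2885 + 0 = 92.21.

92.21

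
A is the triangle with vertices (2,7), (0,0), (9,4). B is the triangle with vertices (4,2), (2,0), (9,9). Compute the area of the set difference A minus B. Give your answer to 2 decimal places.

26.20

|A| = 27.5, |A∩B| = 1.3028.
|A ∖ B| = |A| − |A∩B| = 27.5 − 1.3028 = 26.20.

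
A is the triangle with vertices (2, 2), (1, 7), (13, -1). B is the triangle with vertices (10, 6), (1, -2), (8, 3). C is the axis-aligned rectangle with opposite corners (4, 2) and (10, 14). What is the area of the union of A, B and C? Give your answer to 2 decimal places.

By inclusion–exclusion:
Individual areas: |A| = 26, |B| = 5.5, |C| = 72.
|A∩B| = 1.9018.
|A∩C| = 6.75.
|B∩C| = 3.3.
|A∩B∩C| = 1.0919.
|A ∪ B ∪ C| = 103.5 − 11.9518 + 1.0919 = 92.64.

92.64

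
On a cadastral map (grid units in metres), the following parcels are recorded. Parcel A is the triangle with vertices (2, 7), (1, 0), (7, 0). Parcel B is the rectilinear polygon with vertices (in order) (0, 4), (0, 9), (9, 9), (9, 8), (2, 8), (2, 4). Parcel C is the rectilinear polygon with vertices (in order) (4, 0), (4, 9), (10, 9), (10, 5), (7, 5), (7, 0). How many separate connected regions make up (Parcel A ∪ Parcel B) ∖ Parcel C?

(Parcel A ∪ Parcel B) ∖ Parcel C is a single connected region.

1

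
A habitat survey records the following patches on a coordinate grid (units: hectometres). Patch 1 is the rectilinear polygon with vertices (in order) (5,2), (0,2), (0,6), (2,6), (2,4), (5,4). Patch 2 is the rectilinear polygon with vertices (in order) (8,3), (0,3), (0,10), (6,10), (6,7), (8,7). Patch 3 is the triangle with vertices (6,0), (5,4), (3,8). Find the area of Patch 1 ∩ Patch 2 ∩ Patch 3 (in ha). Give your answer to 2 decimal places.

0.31

The intersection is the polygon with vertices (5,4), (5,3), (4.875,3), (4.5,4).
By the shoelace formula its area is 0.31.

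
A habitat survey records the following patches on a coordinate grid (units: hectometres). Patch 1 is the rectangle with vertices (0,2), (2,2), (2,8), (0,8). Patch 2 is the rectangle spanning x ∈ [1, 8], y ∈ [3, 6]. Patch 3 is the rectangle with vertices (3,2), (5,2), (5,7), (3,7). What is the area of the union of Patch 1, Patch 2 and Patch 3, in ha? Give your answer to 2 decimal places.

34.00

By inclusion–exclusion:
Individual areas: |Patch 1| = 12, |Patch 2| = 21, |Patch 3| = 10.
|Patch 1∩Patch 2|: x∈[1,2], y∈[3,6] → 1·3 = 3.
|Patch 1∩Patch 3| = 0 (no overlap).
|Patch 2∩Patch 3|: x∈[3,5], y∈[3,6] → 2·3 = 6.
|Patch 1∩Patch 2∩Patch 3| = 0.
|Patch 1 ∪ Patch 2 ∪ Patch 3| = 43 − 9 + 0 = 34.00.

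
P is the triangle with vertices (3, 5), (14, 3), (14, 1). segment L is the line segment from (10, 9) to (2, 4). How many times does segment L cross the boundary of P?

The segment meets the boundary at (3.379,4.862), (3.465,4.915).

2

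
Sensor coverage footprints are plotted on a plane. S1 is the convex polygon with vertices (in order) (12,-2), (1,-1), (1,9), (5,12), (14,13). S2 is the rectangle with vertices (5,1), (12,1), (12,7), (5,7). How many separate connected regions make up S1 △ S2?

S1 △ S2 is a single connected region.

1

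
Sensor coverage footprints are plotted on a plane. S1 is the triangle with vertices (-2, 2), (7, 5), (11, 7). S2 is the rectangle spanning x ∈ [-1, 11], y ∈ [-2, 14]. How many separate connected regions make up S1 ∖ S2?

S1 ∖ S2 is a single connected region.

1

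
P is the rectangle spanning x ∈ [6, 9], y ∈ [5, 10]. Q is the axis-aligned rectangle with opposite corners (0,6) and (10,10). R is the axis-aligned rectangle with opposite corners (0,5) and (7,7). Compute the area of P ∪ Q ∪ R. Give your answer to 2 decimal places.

49.00

By inclusion–exclusion:
Individual areas: |P| = 15, |Q| = 40, |R| = 14.
|P∩Q|: x∈[6,9], y∈[6,10] → 3·4 = 12.
|P∩R|: x∈[6,7], y∈[5,7] → 1·2 = 2.
|Q∩R|: x∈[0,7], y∈[6,7] → 7·1 = 7.
|P∩Q∩R| = 1.
|P ∪ Q ∪ R| = 69 − 21 + 1 = 49.00.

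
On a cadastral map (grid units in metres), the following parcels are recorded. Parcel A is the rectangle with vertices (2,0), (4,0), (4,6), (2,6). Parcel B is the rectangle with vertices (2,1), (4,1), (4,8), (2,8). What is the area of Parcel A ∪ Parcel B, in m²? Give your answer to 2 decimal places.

16.00

By inclusion–exclusion:
Individual areas: |Parcel A| = 12, |Parcel B| = 14.
|Parcel A∩Parcel B|: x∈[2,4], y∈[1,6] → 2·5 = 10.
|Parcel A ∪ Parcel B| = 26 − 10 = 16.00.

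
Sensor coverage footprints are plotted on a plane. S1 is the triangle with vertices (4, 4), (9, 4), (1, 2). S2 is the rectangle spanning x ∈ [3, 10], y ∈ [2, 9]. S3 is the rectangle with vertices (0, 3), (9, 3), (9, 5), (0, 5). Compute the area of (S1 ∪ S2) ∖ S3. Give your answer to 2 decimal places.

|S1 ∪ S2| = 49.8333.
|(S1 ∪ S2) ∩ S3| = 12.0833.
|(S1 ∪ S2) ∖ S3| = 49.8333 − 12.0833 = 37.75.

37.75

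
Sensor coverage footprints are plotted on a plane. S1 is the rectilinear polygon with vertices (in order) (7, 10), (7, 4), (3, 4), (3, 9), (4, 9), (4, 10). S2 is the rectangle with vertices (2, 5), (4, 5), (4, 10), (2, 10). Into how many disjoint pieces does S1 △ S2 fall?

S1 △ S2 is a single connected region.

1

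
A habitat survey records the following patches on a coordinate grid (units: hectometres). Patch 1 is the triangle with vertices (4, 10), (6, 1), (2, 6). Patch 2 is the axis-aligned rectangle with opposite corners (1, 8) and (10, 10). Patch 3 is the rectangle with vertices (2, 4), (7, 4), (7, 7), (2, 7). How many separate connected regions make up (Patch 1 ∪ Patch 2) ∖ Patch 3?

(Patch 1 ∪ Patch 2) ∖ Patch 3 splits into 2 disjoint pieces (area 2.6, area 19.8056).

2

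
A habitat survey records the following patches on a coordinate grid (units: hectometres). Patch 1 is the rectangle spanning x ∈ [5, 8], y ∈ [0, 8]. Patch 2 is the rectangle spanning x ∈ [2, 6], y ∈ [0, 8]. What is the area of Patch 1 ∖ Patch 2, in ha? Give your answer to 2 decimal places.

16.00

|Patch 1∩Patch 2|: x∈[5,6], y∈[0,8] → 1·8 = 8.
|Patch 1| = 24.
|Patch 1 ∖ Patch 2| = |Patch 1| − |Patch 1∩Patch 2| = 24 − 8 = 16.00.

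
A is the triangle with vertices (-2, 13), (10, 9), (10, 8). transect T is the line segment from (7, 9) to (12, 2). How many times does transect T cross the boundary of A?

0

The segment lies entirely outside A and never meets its boundary.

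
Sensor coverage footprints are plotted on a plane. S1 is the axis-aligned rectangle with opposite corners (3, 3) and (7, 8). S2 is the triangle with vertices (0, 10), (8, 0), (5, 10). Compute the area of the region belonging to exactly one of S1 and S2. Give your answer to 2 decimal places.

|S1| = 20, |S2| = 25, |S1∩S2| = 12.5083.
|S1 △ S2| = |S1| + |S2| − 2·|S1∩S2| = 20 + 25 − 25.0167 = 19.98.

19.98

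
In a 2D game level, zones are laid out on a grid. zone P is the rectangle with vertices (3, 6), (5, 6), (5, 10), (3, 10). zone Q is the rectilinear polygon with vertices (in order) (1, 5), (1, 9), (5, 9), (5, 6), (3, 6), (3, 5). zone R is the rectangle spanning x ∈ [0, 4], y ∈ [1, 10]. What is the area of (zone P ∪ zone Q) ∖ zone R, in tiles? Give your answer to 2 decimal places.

4.00

|zone P ∪ zone Q| = 16.
|(zone P ∪ zone Q) ∩ zone R| = 12.
|(zone P ∪ zone Q) ∖ zone R| = 16 − 12 = 4.00.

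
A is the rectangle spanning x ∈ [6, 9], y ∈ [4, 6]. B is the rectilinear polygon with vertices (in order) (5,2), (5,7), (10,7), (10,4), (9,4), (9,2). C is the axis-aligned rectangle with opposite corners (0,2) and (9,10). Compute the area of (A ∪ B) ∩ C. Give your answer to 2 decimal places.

20.00

The region (A ∪ B) ∩ C is the polygon with vertices (9,7), (9,4), (9,2), (5,2), (5,7).
By the shoelace formula its area is 20.00.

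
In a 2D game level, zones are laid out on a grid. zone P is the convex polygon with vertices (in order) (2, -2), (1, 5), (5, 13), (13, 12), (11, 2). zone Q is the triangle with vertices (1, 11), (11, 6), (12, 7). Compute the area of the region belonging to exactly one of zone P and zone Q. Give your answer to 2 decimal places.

113.83

|zone P| = 120.5, |zone Q| = 7.5, |zone P∩zone Q| = 7.0846.
|zone P △ zone Q| = |zone P| + |zone Q| − 2·|zone P∩zone Q| = 120.5 + 7.5 − 14.1692 = 113.83.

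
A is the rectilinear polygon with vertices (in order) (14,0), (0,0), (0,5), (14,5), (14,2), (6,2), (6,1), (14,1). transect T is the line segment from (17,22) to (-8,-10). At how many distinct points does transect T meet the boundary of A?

The segment meets the boundary at (0,0.24), (3.719,5).

2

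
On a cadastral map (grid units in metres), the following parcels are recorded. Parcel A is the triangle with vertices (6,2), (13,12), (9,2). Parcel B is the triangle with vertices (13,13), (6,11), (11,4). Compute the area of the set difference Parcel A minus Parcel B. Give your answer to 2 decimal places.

|Parcel A| = 15, |Parcel A∩Parcel B| = 5.5771.
|Parcel A ∖ Parcel B| = |Parcel A| − |Parcel A∩Parcel B| = 15 − 5.5771 = 9.42.

9.42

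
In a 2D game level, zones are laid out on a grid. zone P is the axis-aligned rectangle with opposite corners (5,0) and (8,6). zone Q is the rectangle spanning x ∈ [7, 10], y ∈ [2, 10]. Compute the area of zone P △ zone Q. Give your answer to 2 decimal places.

34.00

|zone P∩zone Q|: x∈[7,8], y∈[2,6] → 1·4 = 4.
|zone P △ zone Q| = |zone P| + |zone Q| − 2·|zone P∩zone Q| = 18 + 24 − 8 = 34.00.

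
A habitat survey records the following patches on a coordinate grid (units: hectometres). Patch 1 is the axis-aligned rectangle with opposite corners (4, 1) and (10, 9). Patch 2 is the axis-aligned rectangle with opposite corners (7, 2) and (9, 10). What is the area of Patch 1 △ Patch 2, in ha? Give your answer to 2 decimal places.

36.00

|Patch 1∩Patch 2|: x∈[7,9], y∈[2,9] → 2·7 = 14.
|Patch 1 △ Patch 2| = |Patch 1| + |Patch 2| − 2·|Patch 1∩Patch 2| = 48 + 16 − 28 = 36.00.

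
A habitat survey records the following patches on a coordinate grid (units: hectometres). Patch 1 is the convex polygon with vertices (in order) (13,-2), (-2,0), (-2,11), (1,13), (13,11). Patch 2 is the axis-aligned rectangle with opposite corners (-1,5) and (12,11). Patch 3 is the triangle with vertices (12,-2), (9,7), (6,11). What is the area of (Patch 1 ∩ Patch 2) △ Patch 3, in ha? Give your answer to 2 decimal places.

|Patch 1 ∩ Patch 2| = 78.
|(Patch 1 ∩ Patch 2) ∩ Patch 3| = 4.359.
|(Patch 1 ∩ Patch 2) △ Patch 3| = 78 + 7.5 − 8.7179 = 76.78.

76.78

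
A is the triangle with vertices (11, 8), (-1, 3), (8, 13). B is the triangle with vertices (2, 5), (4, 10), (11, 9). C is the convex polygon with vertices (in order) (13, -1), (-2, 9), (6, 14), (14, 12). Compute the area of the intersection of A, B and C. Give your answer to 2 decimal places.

The intersection is the polygon with vertices (10.344,9.094), (10.526,8.79), (3.2,5.533), (2.421,6.053), (2.96,7.4), (5.152,9.835).
By the shoelace formula its area is 16.31.

16.31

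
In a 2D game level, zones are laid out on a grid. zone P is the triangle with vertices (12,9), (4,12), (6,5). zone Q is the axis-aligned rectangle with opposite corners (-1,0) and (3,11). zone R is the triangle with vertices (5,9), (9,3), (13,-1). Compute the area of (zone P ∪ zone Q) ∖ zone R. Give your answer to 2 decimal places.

68.34

|zone P ∪ zone Q| = 69.
|(zone P ∪ zone Q) ∩ zone R| = 0.6555.
|(zone P ∪ zone Q) ∖ zone R| = 69 − 0.6555 = 68.34.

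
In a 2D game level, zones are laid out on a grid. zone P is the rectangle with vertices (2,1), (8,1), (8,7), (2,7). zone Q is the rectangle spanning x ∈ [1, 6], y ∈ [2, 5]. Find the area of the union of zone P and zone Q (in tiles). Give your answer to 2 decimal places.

39.00

By inclusion–exclusion:
Individual areas: |zone P| = 36, |zone Q| = 15.
|zone P∩zone Q|: x∈[2,6], y∈[2,5] → 4·3 = 12.
|zone P ∪ zone Q| = 51 − 12 = 39.00.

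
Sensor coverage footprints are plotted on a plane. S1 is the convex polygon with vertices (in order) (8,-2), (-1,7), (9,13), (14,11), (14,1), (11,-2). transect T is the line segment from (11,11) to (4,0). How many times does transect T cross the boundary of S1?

1

The segment meets the boundary at (4.778,1.222).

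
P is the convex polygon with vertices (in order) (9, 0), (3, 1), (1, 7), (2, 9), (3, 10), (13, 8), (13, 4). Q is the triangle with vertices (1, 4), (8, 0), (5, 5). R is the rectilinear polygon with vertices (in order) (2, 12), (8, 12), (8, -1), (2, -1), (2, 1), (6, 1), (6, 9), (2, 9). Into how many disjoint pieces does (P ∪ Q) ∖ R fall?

2

(P ∪ Q) ∖ R splits into 2 disjoint pieces (area 33.4683, area 34.4167).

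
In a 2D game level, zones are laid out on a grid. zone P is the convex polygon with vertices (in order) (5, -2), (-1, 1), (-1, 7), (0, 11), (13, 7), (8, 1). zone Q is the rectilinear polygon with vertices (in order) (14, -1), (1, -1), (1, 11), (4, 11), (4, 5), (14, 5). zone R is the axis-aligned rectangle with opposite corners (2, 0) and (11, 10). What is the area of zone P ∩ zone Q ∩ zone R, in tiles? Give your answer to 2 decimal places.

46.01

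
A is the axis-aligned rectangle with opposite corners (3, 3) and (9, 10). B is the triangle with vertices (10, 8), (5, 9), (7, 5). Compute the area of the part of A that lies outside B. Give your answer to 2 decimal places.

33.60

|A| = 42, |A∩B| = 8.4.
|A ∖ B| = |A| − |A∩B| = 42 − 8.4 = 33.60.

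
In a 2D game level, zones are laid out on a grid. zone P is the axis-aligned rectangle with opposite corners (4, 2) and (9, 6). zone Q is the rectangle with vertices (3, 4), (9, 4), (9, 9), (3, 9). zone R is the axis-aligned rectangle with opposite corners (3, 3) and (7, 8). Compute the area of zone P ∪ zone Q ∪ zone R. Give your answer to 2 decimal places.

41.00

By inclusion–exclusion:
Individual areas: |zone P| = 20, |zone Q| = 30, |zone R| = 20.
|zone P∩zone Q|: x∈[4,9], y∈[4,6] → 5·2 = 10.
|zone P∩zone R|: x∈[4,7], y∈[3,6] → 3·3 = 9.
|zone Q∩zone R|: x∈[3,7], y∈[4,8] → 4·4 = 16.
|zone P∩zone Q∩zone R| = 6.
|zone P ∪ zone Q ∪ zone R| = 70 − 35 + 6 = 41.00.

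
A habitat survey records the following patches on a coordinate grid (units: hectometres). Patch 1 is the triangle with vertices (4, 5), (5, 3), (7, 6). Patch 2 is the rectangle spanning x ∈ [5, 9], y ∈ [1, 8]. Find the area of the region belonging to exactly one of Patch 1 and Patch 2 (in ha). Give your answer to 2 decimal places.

|Patch 1| = 3.5, |Patch 2| = 28, |Patch 1∩Patch 2| = 2.3333.
|Patch 1 △ Patch 2| = |Patch 1| + |Patch 2| − 2·|Patch 1∩Patch 2| = 3.5 + 28 − 4.6667 = 26.83.

26.83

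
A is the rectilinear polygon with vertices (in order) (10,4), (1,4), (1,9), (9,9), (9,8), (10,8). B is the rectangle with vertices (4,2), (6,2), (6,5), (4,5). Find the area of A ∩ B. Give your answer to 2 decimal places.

The intersection is the polygon with vertices (4,4), (4,5), (6,5), (6,4).
By the shoelace formula its area is 2.00.

2.00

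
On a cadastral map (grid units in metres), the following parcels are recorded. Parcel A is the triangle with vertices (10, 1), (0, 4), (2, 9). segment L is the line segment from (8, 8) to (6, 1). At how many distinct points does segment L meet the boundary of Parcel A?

2

The segment meets the boundary at (6.316,2.105), (6.889,4.111).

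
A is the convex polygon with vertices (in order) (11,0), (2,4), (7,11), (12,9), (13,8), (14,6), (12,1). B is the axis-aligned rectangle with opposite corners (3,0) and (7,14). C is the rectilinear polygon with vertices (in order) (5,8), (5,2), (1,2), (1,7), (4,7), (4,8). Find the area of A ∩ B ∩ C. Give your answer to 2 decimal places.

The intersection is the polygon with vertices (3,5.4), (4.857,8), (5,8), (5,2.667), (3,3.556).
By the shoelace formula its area is 7.36.

7.36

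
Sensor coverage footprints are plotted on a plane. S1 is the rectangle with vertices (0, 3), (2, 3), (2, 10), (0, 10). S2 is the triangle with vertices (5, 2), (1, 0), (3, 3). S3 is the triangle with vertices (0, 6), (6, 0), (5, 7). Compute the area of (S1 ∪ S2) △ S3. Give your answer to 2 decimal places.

29.87

|S1 ∪ S2| = 18.
|(S1 ∪ S2) ∩ S3| = 3.0667.
|(S1 ∪ S2) △ S3| = 18 + 18 − 6.1333 = 29.87.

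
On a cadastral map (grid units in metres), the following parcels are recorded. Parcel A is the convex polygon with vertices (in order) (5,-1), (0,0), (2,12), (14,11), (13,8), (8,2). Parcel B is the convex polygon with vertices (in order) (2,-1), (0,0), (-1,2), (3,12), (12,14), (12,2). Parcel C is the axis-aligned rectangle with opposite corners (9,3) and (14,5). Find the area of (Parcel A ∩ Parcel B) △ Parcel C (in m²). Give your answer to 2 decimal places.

115.04

|Parcel A ∩ Parcel B| = 107.7422.
|(Parcel A ∩ Parcel B) ∩ Parcel C| = 1.35.
|(Parcel A ∩ Parcel B) △ Parcel C| = 107.7422 + 10 − 2.7 = 115.04.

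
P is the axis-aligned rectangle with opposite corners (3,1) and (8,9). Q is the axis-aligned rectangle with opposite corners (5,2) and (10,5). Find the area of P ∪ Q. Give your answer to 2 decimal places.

By inclusion–exclusion:
Individual areas: |P| = 40, |Q| = 15.
|P∩Q|: x∈[5,8], y∈[2,5] → 3·3 = 9.
|P ∪ Q| = 55 − 9 = 46.00.

46.00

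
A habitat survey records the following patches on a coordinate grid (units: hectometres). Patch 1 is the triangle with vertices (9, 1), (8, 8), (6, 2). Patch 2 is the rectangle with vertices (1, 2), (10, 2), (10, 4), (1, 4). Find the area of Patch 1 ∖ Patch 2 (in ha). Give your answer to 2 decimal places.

5.24

|Patch 1| = 10, |Patch 1∩Patch 2| = 4.7619.
|Patch 1 ∖ Patch 2| = |Patch 1| − |Patch 1∩Patch 2| = 10 − 4.7619 = 5.24.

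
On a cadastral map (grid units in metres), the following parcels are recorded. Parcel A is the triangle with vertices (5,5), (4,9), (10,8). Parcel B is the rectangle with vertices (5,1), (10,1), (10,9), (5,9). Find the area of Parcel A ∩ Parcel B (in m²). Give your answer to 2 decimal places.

The intersection is the polygon with vertices (10,8), (5,5), (5,8.833).
By the shoelace formula its area is 9.58.

9.58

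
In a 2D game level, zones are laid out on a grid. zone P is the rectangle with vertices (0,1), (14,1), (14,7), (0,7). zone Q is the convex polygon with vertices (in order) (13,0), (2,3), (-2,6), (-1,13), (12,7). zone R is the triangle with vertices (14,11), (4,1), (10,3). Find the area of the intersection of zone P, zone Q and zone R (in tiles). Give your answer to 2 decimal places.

15.09

The intersection is the polygon with vertices (12,7), (10,3), (6.4,1.8), (5.143,2.143), (10,7).
By the shoelace formula its area is 15.09.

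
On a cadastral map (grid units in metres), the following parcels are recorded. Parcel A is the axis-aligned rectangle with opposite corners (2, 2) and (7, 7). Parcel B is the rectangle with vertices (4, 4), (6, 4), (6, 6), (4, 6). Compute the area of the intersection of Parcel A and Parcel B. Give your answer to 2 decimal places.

4.00

|Parcel A∩Parcel B|: x∈[4,6], y∈[4,6] → 2·2 = 4.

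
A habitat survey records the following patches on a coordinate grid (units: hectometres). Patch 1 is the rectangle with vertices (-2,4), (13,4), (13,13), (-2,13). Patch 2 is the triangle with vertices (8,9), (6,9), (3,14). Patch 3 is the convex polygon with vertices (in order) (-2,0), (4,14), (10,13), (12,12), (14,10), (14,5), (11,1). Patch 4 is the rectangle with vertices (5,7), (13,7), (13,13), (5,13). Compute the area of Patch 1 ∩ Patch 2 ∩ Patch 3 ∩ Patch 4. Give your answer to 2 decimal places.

3.67

The intersection is the polygon with vertices (6,9), (5,10.667), (5,12), (8,9).
By the shoelace formula its area is 3.67.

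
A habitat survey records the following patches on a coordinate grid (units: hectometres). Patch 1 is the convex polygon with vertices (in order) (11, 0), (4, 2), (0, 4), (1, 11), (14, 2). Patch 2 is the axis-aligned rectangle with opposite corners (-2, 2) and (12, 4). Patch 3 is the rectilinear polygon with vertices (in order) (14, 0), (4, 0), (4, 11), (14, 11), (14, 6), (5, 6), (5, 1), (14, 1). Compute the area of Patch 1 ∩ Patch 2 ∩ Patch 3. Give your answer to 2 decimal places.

The intersection is the polygon with vertices (5,4), (5,2), (4,2), (4,4).
By the shoelace formula its area is 2.00.

2.00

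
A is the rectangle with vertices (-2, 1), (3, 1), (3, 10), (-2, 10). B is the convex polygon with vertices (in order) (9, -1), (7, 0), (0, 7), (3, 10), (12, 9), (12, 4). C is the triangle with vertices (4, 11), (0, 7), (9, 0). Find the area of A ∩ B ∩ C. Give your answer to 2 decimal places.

The intersection is the polygon with vertices (3,10), (3,4.667), (0,7).
By the shoelace formula its area is 8.00.

8.00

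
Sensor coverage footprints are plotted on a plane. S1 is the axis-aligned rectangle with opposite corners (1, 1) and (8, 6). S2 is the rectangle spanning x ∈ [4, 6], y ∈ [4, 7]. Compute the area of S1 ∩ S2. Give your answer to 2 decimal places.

|S1∩S2|: x∈[4,6], y∈[4,6] → 2·2 = 4.

4.00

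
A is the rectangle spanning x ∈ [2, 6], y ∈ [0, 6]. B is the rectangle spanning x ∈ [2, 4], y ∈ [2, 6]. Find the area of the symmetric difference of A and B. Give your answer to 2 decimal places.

16.00

|A∩B|: x∈[2,4], y∈[2,6] → 2·4 = 8.
|A △ B| = |A| + |B| − 2·|A∩B| = 24 + 8 − 16 = 16.00.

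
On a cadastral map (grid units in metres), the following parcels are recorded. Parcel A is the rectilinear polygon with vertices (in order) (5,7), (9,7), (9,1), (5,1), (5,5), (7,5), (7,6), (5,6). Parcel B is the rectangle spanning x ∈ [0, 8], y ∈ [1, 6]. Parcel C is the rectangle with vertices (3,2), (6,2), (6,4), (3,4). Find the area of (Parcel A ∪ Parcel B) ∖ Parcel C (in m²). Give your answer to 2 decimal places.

|Parcel A ∪ Parcel B| = 49.
|(Parcel A ∪ Parcel B) ∩ Parcel C| = 6.
|(Parcel A ∪ Parcel B) ∖ Parcel C| = 49 − 6 = 43.00.

43.00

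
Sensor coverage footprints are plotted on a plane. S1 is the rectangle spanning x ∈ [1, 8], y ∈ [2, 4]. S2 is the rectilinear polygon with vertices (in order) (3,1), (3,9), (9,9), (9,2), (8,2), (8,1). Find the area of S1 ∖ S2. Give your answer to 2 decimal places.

|S1| = 14, |S1∩S2| = 10.
|S1 ∖ S2| = |S1| − |S1∩S2| = 14 − 10 = 4.00.

4.00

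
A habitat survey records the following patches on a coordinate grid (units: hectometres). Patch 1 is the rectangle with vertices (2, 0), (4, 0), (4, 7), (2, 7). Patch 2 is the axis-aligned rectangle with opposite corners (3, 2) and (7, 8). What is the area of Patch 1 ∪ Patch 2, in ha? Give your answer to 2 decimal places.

By inclusion–exclusion:
Individual areas: |Patch 1| = 14, |Patch 2| = 24.
|Patch 1∩Patch 2|: x∈[3,4], y∈[2,7] → 1·5 = 5.
|Patch 1 ∪ Patch 2| = 38 − 5 = 33.00.

33.00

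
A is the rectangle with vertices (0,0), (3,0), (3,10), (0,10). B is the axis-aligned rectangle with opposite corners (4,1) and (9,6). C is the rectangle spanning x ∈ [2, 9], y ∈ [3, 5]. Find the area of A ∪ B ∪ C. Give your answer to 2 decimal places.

57.00

By inclusion–exclusion:
Individual areas: |A| = 30, |B| = 25, |C| = 14.
|A∩B| = 0 (no overlap).
|A∩C|: x∈[2,3], y∈[3,5] → 1·2 = 2.
|B∩C|: x∈[4,9], y∈[3,5] → 5·2 = 10.
|A∩B∩C| = 0.
|A ∪ B ∪ C| = 69 − 12 + 0 = 57.00.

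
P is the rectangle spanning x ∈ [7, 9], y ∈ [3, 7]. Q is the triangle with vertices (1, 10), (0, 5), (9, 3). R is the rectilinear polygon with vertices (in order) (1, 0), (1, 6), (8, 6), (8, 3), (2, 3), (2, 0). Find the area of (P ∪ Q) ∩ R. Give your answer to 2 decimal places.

13.44

|P ∪ Q| = 30.1944.
|(P ∪ Q) ∩ R| = 13.44.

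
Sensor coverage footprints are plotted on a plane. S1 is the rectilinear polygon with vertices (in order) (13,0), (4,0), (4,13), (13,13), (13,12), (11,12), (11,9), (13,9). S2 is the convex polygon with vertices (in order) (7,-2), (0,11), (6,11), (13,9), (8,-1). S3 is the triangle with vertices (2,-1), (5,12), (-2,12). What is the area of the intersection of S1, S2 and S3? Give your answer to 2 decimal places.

1.28

The intersection is the polygon with vertices (4,11), (4.769,11), (4,7.667).
By the shoelace formula its area is 1.28.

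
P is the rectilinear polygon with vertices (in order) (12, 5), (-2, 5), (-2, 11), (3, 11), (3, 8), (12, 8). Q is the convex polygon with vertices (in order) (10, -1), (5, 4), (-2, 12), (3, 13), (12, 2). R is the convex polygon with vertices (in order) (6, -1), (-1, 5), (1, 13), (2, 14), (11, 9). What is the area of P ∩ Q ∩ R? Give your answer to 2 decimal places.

23.67

The intersection is the polygon with vertices (0.139,9.556), (0.5,11), (3,11), (3,8), (7.091,8), (9.207,5.414), (9,5), (4.125,5).
By the shoelace formula its area is 23.67.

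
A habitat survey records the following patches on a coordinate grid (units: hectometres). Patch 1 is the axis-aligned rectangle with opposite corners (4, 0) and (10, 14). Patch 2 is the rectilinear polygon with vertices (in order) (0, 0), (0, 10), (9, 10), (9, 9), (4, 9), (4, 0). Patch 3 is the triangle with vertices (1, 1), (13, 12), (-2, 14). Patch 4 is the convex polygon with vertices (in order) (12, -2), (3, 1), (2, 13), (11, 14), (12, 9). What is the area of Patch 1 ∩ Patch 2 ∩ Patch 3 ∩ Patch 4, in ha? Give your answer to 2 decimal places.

5.00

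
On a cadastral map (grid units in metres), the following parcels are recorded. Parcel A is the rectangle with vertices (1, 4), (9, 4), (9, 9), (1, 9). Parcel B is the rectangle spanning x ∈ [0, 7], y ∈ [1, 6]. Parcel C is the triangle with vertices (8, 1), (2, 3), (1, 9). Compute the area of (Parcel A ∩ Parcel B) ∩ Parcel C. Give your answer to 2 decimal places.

5.67

The region (Parcel A ∩ Parcel B) ∩ Parcel C is the polygon with vertices (3.625,6), (5.375,4), (1.833,4), (1.5,6).
By the shoelace formula its area is 5.67.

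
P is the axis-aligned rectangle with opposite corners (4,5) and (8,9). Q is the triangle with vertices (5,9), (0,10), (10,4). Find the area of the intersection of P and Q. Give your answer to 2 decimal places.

5.90

The intersection is the polygon with vertices (8,5.2), (4,7.6), (4,9), (5,9), (8,6).
By the shoelace formula its area is 5.90.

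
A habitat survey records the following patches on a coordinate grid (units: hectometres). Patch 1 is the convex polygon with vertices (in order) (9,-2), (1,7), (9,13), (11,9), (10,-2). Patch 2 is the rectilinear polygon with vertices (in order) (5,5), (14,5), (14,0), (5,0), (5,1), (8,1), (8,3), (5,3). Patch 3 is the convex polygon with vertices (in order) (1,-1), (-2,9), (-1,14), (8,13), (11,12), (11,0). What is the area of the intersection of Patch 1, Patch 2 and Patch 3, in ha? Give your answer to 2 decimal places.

The intersection is the polygon with vertices (8,1), (8,3), (5,3), (5,5), (10.636,5), (10.182,0), (7.222,0), (6.333,1).
By the shoelace formula its area is 19.27.

19.27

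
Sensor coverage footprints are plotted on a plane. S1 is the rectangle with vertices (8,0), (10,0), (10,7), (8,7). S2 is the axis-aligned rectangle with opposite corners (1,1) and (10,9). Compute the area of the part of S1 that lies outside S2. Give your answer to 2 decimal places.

2.00

|S1∩S2|: x∈[8,10], y∈[1,7] → 2·6 = 12.
|S1| = 14.
|S1 ∖ S2| = |S1| − |S1∩S2| = 14 − 12 = 2.00.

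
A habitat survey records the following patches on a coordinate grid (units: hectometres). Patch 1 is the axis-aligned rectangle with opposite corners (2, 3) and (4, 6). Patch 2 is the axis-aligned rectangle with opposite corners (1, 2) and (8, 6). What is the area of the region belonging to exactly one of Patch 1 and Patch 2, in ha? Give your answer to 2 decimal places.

|Patch 1∩Patch 2|: x∈[2,4], y∈[3,6] → 2·3 = 6.
|Patch 1 △ Patch 2| = |Patch 1| + |Patch 2| − 2·|Patch 1∩Patch 2| = 6 + 28 − 12 = 22.00.

22.00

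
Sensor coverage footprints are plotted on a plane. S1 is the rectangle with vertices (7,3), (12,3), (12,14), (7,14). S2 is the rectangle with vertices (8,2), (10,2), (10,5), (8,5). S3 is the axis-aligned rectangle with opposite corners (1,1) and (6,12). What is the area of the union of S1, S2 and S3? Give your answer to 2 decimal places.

112.00

By inclusion–exclusion:
Individual areas: |S1| = 55, |S2| = 6, |S3| = 55.
|S1∩S2|: x∈[8,10], y∈[3,5] → 2·2 = 4.
|S1∩S3| = 0 (no overlap).
|S2∩S3| = 0 (no overlap).
|S1∩S2∩S3| = 0.
|S1 ∪ S2 ∪ S3| = 116 − 4 + 0 = 112.00.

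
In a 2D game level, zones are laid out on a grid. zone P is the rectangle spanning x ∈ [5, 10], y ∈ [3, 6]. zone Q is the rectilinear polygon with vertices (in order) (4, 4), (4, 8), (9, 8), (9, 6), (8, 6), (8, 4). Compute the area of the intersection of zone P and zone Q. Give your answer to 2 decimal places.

6.00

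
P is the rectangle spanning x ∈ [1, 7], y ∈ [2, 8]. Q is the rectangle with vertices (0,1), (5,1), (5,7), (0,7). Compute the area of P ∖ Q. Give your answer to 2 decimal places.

|P∩Q|: x∈[1,5], y∈[2,7] → 4·5 = 20.
|P| = 36.
|P ∖ Q| = |P| − |P∩Q| = 36 − 20 = 16.00.

16.00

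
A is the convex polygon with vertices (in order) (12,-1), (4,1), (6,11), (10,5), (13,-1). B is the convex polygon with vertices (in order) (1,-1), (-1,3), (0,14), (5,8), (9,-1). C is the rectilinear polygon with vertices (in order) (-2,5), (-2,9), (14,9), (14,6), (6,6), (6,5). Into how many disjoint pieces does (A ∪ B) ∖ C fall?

3

(A ∪ B) ∖ C splits into 3 disjoint pieces (area 73.2192, area 11.553, area 1.7333).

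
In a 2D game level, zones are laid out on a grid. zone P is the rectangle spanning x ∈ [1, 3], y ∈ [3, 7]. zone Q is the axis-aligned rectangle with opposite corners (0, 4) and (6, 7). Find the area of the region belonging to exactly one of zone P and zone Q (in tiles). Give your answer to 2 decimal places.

14.00

|zone P∩zone Q|: x∈[1,3], y∈[4,7] → 2·3 = 6.
|zone P △ zone Q| = |zone P| + |zone Q| − 2·|zone P∩zone Q| = 8 + 18 − 12 = 14.00.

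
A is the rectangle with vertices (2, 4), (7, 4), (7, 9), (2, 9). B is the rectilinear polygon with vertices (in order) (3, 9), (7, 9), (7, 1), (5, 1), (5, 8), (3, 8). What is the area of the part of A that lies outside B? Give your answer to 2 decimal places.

|A| = 25, |A∩B| = 12.
|A ∖ B| = |A| − |A∩B| = 25 − 12 = 13.00.

13.00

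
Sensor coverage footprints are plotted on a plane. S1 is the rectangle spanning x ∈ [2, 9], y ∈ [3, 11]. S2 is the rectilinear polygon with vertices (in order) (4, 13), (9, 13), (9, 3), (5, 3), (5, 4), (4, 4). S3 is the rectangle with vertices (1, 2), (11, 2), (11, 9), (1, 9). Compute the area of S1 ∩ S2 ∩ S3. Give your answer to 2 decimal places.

The intersection is the polygon with vertices (5,3), (5,4), (4,4), (4,9), (9,9), (9,3).
By the shoelace formula its area is 29.00.

29.00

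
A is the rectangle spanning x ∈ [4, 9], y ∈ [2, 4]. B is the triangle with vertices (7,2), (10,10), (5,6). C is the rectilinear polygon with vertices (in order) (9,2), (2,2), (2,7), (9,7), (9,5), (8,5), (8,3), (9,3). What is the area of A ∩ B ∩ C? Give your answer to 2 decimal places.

The intersection is the polygon with vertices (7,2), (6,4), (7.75,4).
By the shoelace formula its area is 1.75.

1.75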